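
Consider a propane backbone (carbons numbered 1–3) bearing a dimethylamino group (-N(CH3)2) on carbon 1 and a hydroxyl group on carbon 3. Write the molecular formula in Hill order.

C5H13NO

Atom tally by fragment:
  (CH3)2NCH2 → C:3 H:8 N:1
  CH2 → C:1 H:2
  CH2OH → C:1 H:3 O:1
Element totals:
  C: 5
  H: 13
  N: 1
  O: 1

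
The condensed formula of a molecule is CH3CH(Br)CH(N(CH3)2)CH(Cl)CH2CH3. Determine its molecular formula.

Atom tally by fragment:
  CH3 → C:1 H:3
  CH(Br) → C:1 H:1 Br:1
  CH(N(CH3)2) → C:3 H:7 N:1
  CH(Cl) → C:1 H:1 Cl:1
  CH2 → C:1 H:2
  CH3 → C:1 H:3
Element totals:
  C: 8
  H: 17
  Br: 1
  Cl: 1
  N: 1

C8H17BrClN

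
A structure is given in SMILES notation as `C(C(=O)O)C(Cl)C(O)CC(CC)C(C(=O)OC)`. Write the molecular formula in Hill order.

Atom tally by fragment:
  HOOCCH2 → C:2 H:3 O:2
  CH(Cl) → C:1 H:1 Cl:1
  CH(OH) → C:1 H:2 O:1
  CH2 → C:1 H:2
  CH(C2H5) → C:3 H:6
  CH2COOCH3 → C:3 H:5 O:2
Element totals:
  C: 11
  H: 19
  Cl: 1
  O: 5

C11H19ClO5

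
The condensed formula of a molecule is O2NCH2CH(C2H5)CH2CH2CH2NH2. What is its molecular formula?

Atom tally by fragment:
  O2NCH2 → C:1 H:2 N:1 O:2
  CH(C2H5) → C:3 H:6
  CH2 → C:1 H:2
  CH2 → C:1 H:2
  CH2NH2 → C:1 H:4 N:1
Element totals:
  C: 7
  H: 16
  N: 2
  O: 2

C7H16N2O2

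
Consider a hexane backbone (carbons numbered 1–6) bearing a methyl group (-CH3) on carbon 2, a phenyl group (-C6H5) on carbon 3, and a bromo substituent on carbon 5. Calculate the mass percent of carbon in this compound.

61.18%

Atom tally by fragment:
  CH3 → C:1 H:3
  CH(CH3) → C:2 H:4
  CH(C6H5) → C:7 H:6
  CH2 → C:1 H:2
  CH(Br) → C:1 H:1 Br:1
  CH3 → C:1 H:3
Element totals:
  C: 13
  H: 19
  Br: 1
Molecular formula: C13H19Br.
Molar mass = 255.199 g/mol.
Mass from C: 13 × 12.011 = 156.143 g/mol.
%C = 156.143 / 255.199 × 100 = 61.18%.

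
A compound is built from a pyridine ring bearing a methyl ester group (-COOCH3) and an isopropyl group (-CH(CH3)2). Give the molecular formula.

C10H13NO2

Atom tally by fragment:
  pyridine ring core → C:5 H:5 N:1
  (− 2 ring H displaced by substituents)
  + COOCH3 → C:2 H:3 O:2
  + CH(CH3)2 → C:3 H:7
Element totals:
  C: 10
  H: 13
  N: 1
  O: 2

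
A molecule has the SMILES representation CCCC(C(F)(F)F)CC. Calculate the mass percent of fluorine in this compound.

36.97%

Atom tally by fragment:
  CH3 → C:1 H:3
  CH2 → C:1 H:2
  CH2 → C:1 H:2
  CH(CF3) → C:2 H:1 F:3
  CH2 → C:1 H:2
  CH3 → C:1 H:3
Element totals:
  C: 7
  H: 13
  F: 3
Molecular formula: C7H13F3.
Molar mass = 154.175 g/mol.
Mass from F: 3 × 18.998 = 56.994 g/mol.
%F = 56.994 / 154.175 × 100 = 36.97%.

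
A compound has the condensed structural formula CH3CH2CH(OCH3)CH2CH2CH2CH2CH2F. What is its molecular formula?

C9H19FO

Element totals:
  C: 9
  H: 19
  F: 1
  O: 1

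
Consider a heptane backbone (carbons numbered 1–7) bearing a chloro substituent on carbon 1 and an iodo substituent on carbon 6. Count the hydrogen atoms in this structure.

Atom tally by fragment:
  ClCH2 → C:1 H:2 Cl:1
  CH2 → C:1 H:2
  CH2 → C:1 H:2
  CH2 → C:1 H:2
  CH2 → C:1 H:2
  CH(I) → C:1 H:1 I:1
  CH3 → C:1 H:3
Element totals:
  C: 7
  H: 14
  Cl: 1
  I: 1

14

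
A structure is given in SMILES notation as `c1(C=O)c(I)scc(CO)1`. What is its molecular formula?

C6H5IO2S

Atom tally by fragment:
  thiophene ring core → C:4 H:4 S:1
  (− 3 ring H displaced by substituents)
  + CHO → C:1 H:1 O:1
  + I → I:1
  + CH2OH → C:1 H:3 O:1
Element totals:
  C: 6
  H: 5
  I: 1
  O: 2
  S: 1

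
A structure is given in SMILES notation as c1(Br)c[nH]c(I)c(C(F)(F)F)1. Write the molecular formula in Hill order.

C5H2BrF3IN

Atom tally by fragment:
  pyrrole ring core → C:4 H:5 N:1
  (− 3 ring H displaced by substituents)
  + Br → Br:1
  + I → I:1
  + CF3 → C:1 F:3
Element totals:
  C: 5
  H: 2
  Br: 1
  F: 3
  I: 1
  N: 1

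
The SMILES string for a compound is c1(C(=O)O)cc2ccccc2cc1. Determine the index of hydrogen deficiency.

8

Atom tally by fragment:
  naphthalene ring system core → C:10 H:8
  (− 1 ring H displaced by substituents)
  + COOH → C:1 H:1 O:2
Element totals:
  C: 11
  H: 8
  O: 2
Molecular formula: C11H8O2.
DoU = (2C + 2 + N − H − X) / 2 = (2·11 + 2 + 0 − 8 − 0) / 2 = 8.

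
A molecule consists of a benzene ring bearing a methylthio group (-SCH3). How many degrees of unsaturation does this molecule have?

Atom tally by fragment:
  benzene ring core → C:6 H:6
  (− 1 ring H displaced by substituents)
  + SCH3 → C:1 H:3 S:1
Element totals:
  C: 7
  H: 8
  S: 1
Molecular formula: C7H8S.
DoU = (2C + 2 + N − H − X) / 2 = (2·7 + 2 + 0 − 8 − 0) / 2 = 4.

4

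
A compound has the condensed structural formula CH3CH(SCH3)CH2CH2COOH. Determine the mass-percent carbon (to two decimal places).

Atom tally by fragment:
  CH3 → C:1 H:3
  CH(SCH3) → C:2 H:4 S:1
  CH2 → C:1 H:2
  CH2COOH → C:2 H:3 O:2
Element totals:
  C: 6
  H: 12
  O: 2
  S: 1
Molecular formula: C6H12O2S.
Molar mass = 148.220 g/mol.
Mass from C: 6 × 12.011 = 72.066 g/mol.
%C = 72.066 / 148.220 × 100 = 48.62%.

48.62%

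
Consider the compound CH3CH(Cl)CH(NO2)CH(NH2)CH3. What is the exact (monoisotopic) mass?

Element totals:
  C: 5
  H: 11
  Cl: 1
  N: 2
  O: 2
Molecular formula: C5H11ClN2O2.
  M = 5(12.0) + 11(1.007825) + 34.968853 + 2(14.003074) + 2(15.994915)
    = 60.000000 + 11.086075 + 34.968853 + 28.006148 + 31.989830 = 166.050906

166.0509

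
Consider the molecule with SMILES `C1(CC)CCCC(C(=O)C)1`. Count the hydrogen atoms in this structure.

16

Atom tally by fragment:
  cyclopentane ring core → C:5 H:10
  (− 2 ring H displaced by substituents)
  + C2H5 → C:2 H:5
  + COCH3 → C:2 H:3 O:1
Element totals:
  C: 9
  H: 16
  O: 1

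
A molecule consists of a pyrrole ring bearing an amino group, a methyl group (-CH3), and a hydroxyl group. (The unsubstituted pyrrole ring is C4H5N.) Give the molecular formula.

Atom tally by fragment:
  pyrrole ring core → C:4 H:5 N:1
  (− 3 ring H displaced by substituents)
  + NH2 → N:1 H:2
  + CH3 → C:1 H:3
  + OH → O:1 H:1
Element totals:
  C: 5
  H: 8
  N: 2
  O: 1

C5H8N2O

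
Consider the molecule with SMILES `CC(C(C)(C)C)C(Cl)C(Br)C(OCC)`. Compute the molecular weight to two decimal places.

285.65 g/mol

Atom tally by fragment:
  CH3 → C:1 H:3
  CH(C(CH3)3) → C:5 H:10
  CH(Cl) → C:1 H:1 Cl:1
  CH(Br) → C:1 H:1 Br:1
  CH2OC2H5 → C:3 H:7 O:1
Element totals:
  C: 11
  H: 22
  Br: 1
  Cl: 1
  O: 1
Molecular formula: C11H22BrClO.
  M = 11(12.011) + 22(1.008) + 79.904 + 35.45 + 15.999
    = 132.121 + 22.176 + 79.904 + 35.450 + 15.999 = 285.650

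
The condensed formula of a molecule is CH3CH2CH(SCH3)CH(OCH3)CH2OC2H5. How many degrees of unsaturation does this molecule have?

0

Element totals:
  C: 9
  H: 20
  O: 2
  S: 1
Molecular formula: C9H20O2S.
DoU = (2C + 2 + N − H − X) / 2 = (2·9 + 2 + 0 − 20 − 0) / 2 = 0.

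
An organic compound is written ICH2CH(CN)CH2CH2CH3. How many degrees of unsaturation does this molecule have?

Atom tally by fragment:
  ICH2 → C:1 H:2 I:1
  CH(CN) → C:2 H:1 N:1
  CH2 → C:1 H:2
  CH2 → C:1 H:2
  CH3 → C:1 H:3
Element totals:
  C: 6
  H: 10
  I: 1
  N: 1
Molecular formula: C6H10IN.
DoU = (2C + 2 + N − H − X) / 2 = (2·6 + 2 + 1 − 10 − 1) / 2 = 2.

2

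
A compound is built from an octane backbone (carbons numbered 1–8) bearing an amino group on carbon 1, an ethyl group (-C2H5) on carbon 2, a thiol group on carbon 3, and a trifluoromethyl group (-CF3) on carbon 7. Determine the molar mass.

Atom tally by fragment:
  H2NCH2 → C:1 H:4 N:1
  CH(C2H5) → C:3 H:6
  CH(SH) → C:1 H:2 S:1
  CH2 → C:1 H:2
  CH2 → C:1 H:2
  CH2 → C:1 H:2
  CH(CF3) → C:2 H:1 F:3
  CH3 → C:1 H:3
Element totals:
  C: 11
  H: 22
  F: 3
  N: 1
  S: 1
Molecular formula: C11H22F3NS.
  M = 11(12.011) + 22(1.008) + 3(18.998) + 14.007 + 32.06
    = 132.121 + 22.176 + 56.994 + 14.007 + 32.060 = 257.358

257.36 g/mol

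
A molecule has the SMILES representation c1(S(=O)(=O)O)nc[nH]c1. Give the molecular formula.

C3H4N2O3S

Atom tally by fragment:
  imidazole ring core → C:3 H:4 N:2
  (− 1 ring H displaced by substituents)
  + SO3H → S:1 O:3 H:1
Element totals:
  C: 3
  H: 4
  N: 2
  O: 3
  S: 1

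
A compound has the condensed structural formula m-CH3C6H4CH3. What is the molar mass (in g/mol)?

106.17 g/mol

Element totals:
  C: 8
  H: 10
Molecular formula: C8H10.
  M = 8(12.011) + 10(1.008)
    = 96.088 + 10.080 = 106.168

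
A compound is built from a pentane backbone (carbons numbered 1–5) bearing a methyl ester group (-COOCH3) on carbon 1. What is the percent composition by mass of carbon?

64.58%

Atom tally by fragment:
  CH3OOCCH2 → C:3 H:5 O:2
  CH2 → C:1 H:2
  CH2 → C:1 H:2
  CH2 → C:1 H:2
  CH3 → C:1 H:3
Element totals:
  C: 7
  H: 14
  O: 2
Molecular formula: C7H14O2.
Molar mass = 130.187 g/mol.
Mass from C: 7 × 12.011 = 84.077 g/mol.
%C = 84.077 / 130.187 × 100 = 64.58%.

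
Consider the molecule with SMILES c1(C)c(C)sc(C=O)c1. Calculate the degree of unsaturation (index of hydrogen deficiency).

4

Atom tally by fragment:
  thiophene ring core → C:4 H:4 S:1
  (− 3 ring H displaced by substituents)
  + CH3 → C:1 H:3
  + CH3 → C:1 H:3
  + CHO → C:1 H:1 O:1
Element totals:
  C: 7
  H: 8
  O: 1
  S: 1
Molecular formula: C7H8OS.
DoU = (2C + 2 + N − H − X) / 2 = (2·7 + 2 + 0 − 8 − 0) / 2 = 4.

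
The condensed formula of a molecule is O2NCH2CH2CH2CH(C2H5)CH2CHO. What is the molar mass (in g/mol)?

Element totals:
  C: 8
  H: 15
  N: 1
  O: 3
Molecular formula: C8H15NO3.
  M = 8(12.011) + 15(1.008) + 14.007 + 3(15.999)
    = 96.088 + 15.120 + 14.007 + 47.997 = 173.212

173.21 g/mol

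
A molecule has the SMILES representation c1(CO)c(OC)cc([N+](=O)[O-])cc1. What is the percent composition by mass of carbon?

Atom tally by fragment:
  benzene ring core → C:6 H:6
  (− 3 ring H displaced by substituents)
  + CH2OH → C:1 H:3 O:1
  + OCH3 → C:1 H:3 O:1
  + NO2 → N:1 O:2
Element totals:
  C: 8
  H: 9
  N: 1
  O: 4
Molecular formula: C8H9NO4.
Molar mass = 183.163 g/mol.
Mass from C: 8 × 12.011 = 96.088 g/mol.
%C = 96.088 / 183.163 × 100 = 52.46%.

52.46%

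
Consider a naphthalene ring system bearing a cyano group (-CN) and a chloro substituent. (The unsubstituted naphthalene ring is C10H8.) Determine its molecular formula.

Atom tally by fragment:
  naphthalene ring system core → C:10 H:8
  (− 2 ring H displaced by substituents)
  + CN → C:1 N:1
  + Cl → Cl:1
Element totals:
  C: 11
  H: 6
  Cl: 1
  N: 1

C11H6ClN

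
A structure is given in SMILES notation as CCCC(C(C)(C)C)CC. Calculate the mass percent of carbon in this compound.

84.41%

Atom tally by fragment:
  CH3 → C:1 H:3
  CH2 → C:1 H:2
  CH2 → C:1 H:2
  CH(C(CH3)3) → C:5 H:10
  CH2 → C:1 H:2
  CH3 → C:1 H:3
Element totals:
  C: 10
  H: 22
Molecular formula: C10H22.
Molar mass = 142.286 g/mol.
Mass from C: 10 × 12.011 = 120.110 g/mol.
%C = 120.110 / 142.286 × 100 = 84.41%.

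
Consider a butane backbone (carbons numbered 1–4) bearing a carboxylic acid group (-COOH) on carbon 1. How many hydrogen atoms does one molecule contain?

10

Atom tally by fragment:
  HOOCCH2 → C:2 H:3 O:2
  CH2 → C:1 H:2
  CH2 → C:1 H:2
  CH3 → C:1 H:3
Element totals:
  C: 5
  H: 10
  O: 2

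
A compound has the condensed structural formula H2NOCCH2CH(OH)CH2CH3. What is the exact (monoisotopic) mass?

117.0790

Atom tally by fragment:
  H2NOCCH2 → C:2 H:4 O:1 N:1
  CH(OH) → C:1 H:2 O:1
  CH2 → C:1 H:2
  CH3 → C:1 H:3
Element totals:
  C: 5
  H: 11
  N: 1
  O: 2
Molecular formula: C5H11NO2.
  M = 5(12.0) + 11(1.007825) + 14.003074 + 2(15.994915)
    = 60.000000 + 11.086075 + 14.003074 + 31.989830 = 117.078979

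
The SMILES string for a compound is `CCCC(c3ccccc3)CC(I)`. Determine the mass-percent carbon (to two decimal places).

50.02%

Atom tally by fragment:
  CH3 → C:1 H:3
  CH2 → C:1 H:2
  CH2 → C:1 H:2
  CH(C6H5) → C:7 H:6
  CH2 → C:1 H:2
  CH2I → C:1 H:2 I:1
Element totals:
  C: 12
  H: 17
  I: 1
Molecular formula: C12H17I.
Molar mass = 288.172 g/mol.
Mass from C: 12 × 12.011 = 144.132 g/mol.
%C = 144.132 / 288.172 × 100 = 50.02%.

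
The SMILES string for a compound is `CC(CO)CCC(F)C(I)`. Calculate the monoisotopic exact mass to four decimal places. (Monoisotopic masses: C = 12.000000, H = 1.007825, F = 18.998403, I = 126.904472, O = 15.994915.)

260.0073

Atom tally by fragment:
  CH3 → C:1 H:3
  CH(CH2OH) → C:2 H:4 O:1
  CH2 → C:1 H:2
  CH2 → C:1 H:2
  CH(F) → C:1 H:1 F:1
  CH2I → C:1 H:2 I:1
Element totals:
  C: 7
  H: 14
  F: 1
  I: 1
  O: 1
Molecular formula: C7H14FIO.
  M = 7(12.0) + 14(1.007825) + 18.998403 + 126.904472 + 15.994915
    = 84.000000 + 14.109550 + 18.998403 + 126.904472 + 15.994915 = 260.007340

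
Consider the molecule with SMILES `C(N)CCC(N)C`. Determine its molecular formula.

C5H14N2

Atom tally by fragment:
  H2NCH2 → C:1 H:4 N:1
  CH2 → C:1 H:2
  CH2 → C:1 H:2
  CH(NH2) → C:1 H:3 N:1
  CH3 → C:1 H:3
Element totals:
  C: 5
  H: 14
  N: 2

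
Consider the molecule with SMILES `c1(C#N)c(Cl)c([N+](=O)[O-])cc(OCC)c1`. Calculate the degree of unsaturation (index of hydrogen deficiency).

7

Atom tally by fragment:
  benzene ring core → C:6 H:6
  (− 4 ring H displaced by substituents)
  + CN → C:1 N:1
  + Cl → Cl:1
  + NO2 → N:1 O:2
  + OC2H5 → C:2 H:5 O:1
Element totals:
  C: 9
  H: 7
  Cl: 1
  N: 2
  O: 3
Molecular formula: C9H7ClN2O3.
DoU = (2C + 2 + N − H − X) / 2 = (2·9 + 2 + 2 − 7 − 1) / 2 = 7.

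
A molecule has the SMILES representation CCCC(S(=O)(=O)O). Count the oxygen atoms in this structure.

Atom tally by fragment:
  CH3 → C:1 H:3
  CH2 → C:1 H:2
  CH2 → C:1 H:2
  CH2SO3H → C:1 H:3 S:1 O:3
Element totals:
  C: 4
  H: 10
  O: 3
  S: 1

3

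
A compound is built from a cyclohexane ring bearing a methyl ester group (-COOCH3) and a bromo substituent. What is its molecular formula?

Atom tally by fragment:
  cyclohexane ring core → C:6 H:12
  (− 2 ring H displaced by substituents)
  + COOCH3 → C:2 H:3 O:2
  + Br → Br:1
Element totals:
  C: 8
  H: 13
  Br: 1
  O: 2

C8H13BrO2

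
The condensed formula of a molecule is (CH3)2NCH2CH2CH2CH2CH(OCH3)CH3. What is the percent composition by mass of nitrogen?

Element totals:
  C: 9
  H: 21
  N: 1
  O: 1
Molecular formula: C9H21NO.
Molar mass = 159.273 g/mol.
Mass from N: 1 × 14.007 = 14.007 g/mol.
%N = 14.007 / 159.273 × 100 = 8.79%.

8.79%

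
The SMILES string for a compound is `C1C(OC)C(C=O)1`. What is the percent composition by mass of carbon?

Atom tally by fragment:
  cyclopropane ring core → C:3 H:6
  (− 2 ring H displaced by substituents)
  + OCH3 → C:1 H:3 O:1
  + CHO → C:1 H:1 O:1
Element totals:
  C: 5
  H: 8
  O: 2
Molecular formula: C5H8O2.
Molar mass = 100.117 g/mol.
Mass from C: 5 × 12.011 = 60.055 g/mol.
%C = 60.055 / 100.117 × 100 = 59.98%.

59.98%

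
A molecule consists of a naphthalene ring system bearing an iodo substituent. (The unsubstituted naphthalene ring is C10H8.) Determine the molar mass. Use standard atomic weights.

Atom tally by fragment:
  naphthalene ring system core → C:10 H:8
  (− 1 ring H displaced by substituents)
  + I → I:1
Element totals:
  C: 10
  H: 7
  I: 1
Molecular formula: C10H7I.
  M = 10(12.011) + 7(1.008) + 126.904
    = 120.110 + 7.056 + 126.904 = 254.070

254.07 g/mol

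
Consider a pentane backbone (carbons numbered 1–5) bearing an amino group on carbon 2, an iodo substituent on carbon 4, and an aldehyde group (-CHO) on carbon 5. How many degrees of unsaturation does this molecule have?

1

Atom tally by fragment:
  CH3 → C:1 H:3
  CH(NH2) → C:1 H:3 N:1
  CH2 → C:1 H:2
  CH(I) → C:1 H:1 I:1
  CH2CHO → C:2 H:3 O:1
Element totals:
  C: 6
  H: 12
  I: 1
  N: 1
  O: 1
Molecular formula: C6H12INO.
DoU = (2C + 2 + N − H − X) / 2 = (2·6 + 2 + 1 − 12 − 1) / 2 = 1.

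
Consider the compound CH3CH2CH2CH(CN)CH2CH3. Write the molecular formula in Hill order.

Atom tally by fragment:
  CH3 → C:1 H:3
  CH2 → C:1 H:2
  CH2 → C:1 H:2
  CH(CN) → C:2 H:1 N:1
  CH2 → C:1 H:2
  CH3 → C:1 H:3
Element totals:
  C: 7
  H: 13
  N: 1

C7H13N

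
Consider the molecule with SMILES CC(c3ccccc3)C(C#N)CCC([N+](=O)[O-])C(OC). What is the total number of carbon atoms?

Atom tally by fragment:
  CH3 → C:1 H:3
  CH(C6H5) → C:7 H:6
  CH(CN) → C:2 H:1 N:1
  CH2 → C:1 H:2
  CH2 → C:1 H:2
  CH(NO2) → C:1 H:1 N:1 O:2
  CH2OCH3 → C:2 H:5 O:1
Element totals:
  C: 15
  H: 20
  N: 2
  O: 3

15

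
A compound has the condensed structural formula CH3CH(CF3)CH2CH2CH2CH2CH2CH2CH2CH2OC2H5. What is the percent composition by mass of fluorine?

22.41%

Atom tally by fragment:
  CH3 → C:1 H:3
  CH(CF3) → C:2 H:1 F:3
  CH2 → C:1 H:2
  CH2 → C:1 H:2
  CH2 → C:1 H:2
  CH2 → C:1 H:2
  CH2 → C:1 H:2
  CH2 → C:1 H:2
  CH2 → C:1 H:2
  CH2OC2H5 → C:3 H:7 O:1
Element totals:
  C: 13
  H: 25
  F: 3
  O: 1
Molecular formula: C13H25F3O.
Molar mass = 254.336 g/mol.
Mass from F: 3 × 18.998 = 56.994 g/mol.
%F = 56.994 / 254.336 × 100 = 22.41%.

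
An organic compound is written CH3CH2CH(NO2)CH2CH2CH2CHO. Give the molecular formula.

C7H13NO3

Element totals:
  C: 7
  H: 13
  N: 1
  O: 3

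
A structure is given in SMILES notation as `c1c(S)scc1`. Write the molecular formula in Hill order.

C4H4S2

Atom tally by fragment:
  thiophene ring core → C:4 H:4 S:1
  (− 1 ring H displaced by substituents)
  + SH → S:1 H:1
Element totals:
  C: 4
  H: 4
  S: 2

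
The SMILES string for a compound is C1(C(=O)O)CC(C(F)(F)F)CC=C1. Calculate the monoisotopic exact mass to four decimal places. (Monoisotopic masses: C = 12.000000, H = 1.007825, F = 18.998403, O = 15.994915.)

Atom tally by fragment:
  cyclohexene ring core → C:6 H:10
  (− 2 ring H displaced by substituents)
  + COOH → C:1 H:1 O:2
  + CF3 → C:1 F:3
Element totals:
  C: 8
  H: 9
  F: 3
  O: 2
Molecular formula: C8H9F3O2.
  M = 8(12.0) + 9(1.007825) + 3(18.998403) + 2(15.994915)
    = 96.000000 + 9.070425 + 56.995209 + 31.989830 = 194.055464

194.0555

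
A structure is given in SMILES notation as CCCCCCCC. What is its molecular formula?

C8H18

Atom tally by fragment:
  CH3 → C:1 H:3
  CH2 → C:1 H:2
  CH2 → C:1 H:2
  CH2 → C:1 H:2
  CH2 → C:1 H:2
  CH2 → C:1 H:2
  CH2 → C:1 H:2
  CH3 → C:1 H:3
Element totals:
  C: 8
  H: 18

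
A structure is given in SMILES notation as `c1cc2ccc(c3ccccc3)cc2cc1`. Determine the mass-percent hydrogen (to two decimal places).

Atom tally by fragment:
  naphthalene ring system core → C:10 H:8
  (− 1 ring H displaced by substituents)
  + C6H5 → C:6 H:5
Element totals:
  C: 16
  H: 12
Molecular formula: C16H12.
Molar mass = 204.272 g/mol.
Mass from H: 12 × 1.008 = 12.096 g/mol.
%H = 12.096 / 204.272 × 100 = 5.92%.

5.92%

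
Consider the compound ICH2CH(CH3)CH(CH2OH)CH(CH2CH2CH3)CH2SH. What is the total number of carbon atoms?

Element totals:
  C: 10
  H: 21
  I: 1
  O: 1
  S: 1

10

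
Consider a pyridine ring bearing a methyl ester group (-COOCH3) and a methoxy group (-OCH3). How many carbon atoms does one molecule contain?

8

Atom tally by fragment:
  pyridine ring core → C:5 H:5 N:1
  (− 2 ring H displaced by substituents)
  + COOCH3 → C:2 H:3 O:2
  + OCH3 → C:1 H:3 O:1
Element totals:
  C: 8
  H: 9
  N: 1
  O: 3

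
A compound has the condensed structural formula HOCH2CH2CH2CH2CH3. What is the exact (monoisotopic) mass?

88.0888

Atom tally by fragment:
  HOCH2CH2 → C:2 H:5 O:1
  CH2 → C:1 H:2
  CH2 → C:1 H:2
  CH3 → C:1 H:3
Element totals:
  C: 5
  H: 12
  O: 1
Molecular formula: C5H12O.
  M = 5(12.0) + 12(1.007825) + 15.994915
    = 60.000000 + 12.093900 + 15.994915 = 88.088815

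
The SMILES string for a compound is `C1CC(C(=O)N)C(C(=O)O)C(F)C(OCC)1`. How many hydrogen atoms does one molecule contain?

16

Atom tally by fragment:
  cyclohexane ring core → C:6 H:12
  (− 4 ring H displaced by substituents)
  + CONH2 → C:1 H:2 O:1 N:1
  + COOH → C:1 H:1 O:2
  + F → F:1
  + OC2H5 → C:2 H:5 O:1
Element totals:
  C: 10
  H: 16
  F: 1
  N: 1
  O: 4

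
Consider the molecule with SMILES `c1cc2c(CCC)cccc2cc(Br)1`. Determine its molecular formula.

Atom tally by fragment:
  naphthalene ring system core → C:10 H:8
  (− 2 ring H displaced by substituents)
  + CH2CH2CH3 → C:3 H:7
  + Br → Br:1
Element totals:
  C: 13
  H: 13
  Br: 1

C13H13Br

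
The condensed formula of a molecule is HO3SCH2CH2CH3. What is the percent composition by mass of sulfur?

Atom tally by fragment:
  HO3SCH2 → C:1 H:3 S:1 O:3
  CH2 → C:1 H:2
  CH3 → C:1 H:3
Element totals:
  C: 3
  H: 8
  O: 3
  S: 1
Molecular formula: C3H8O3S.
Molar mass = 124.154 g/mol.
Mass from S: 1 × 32.06 = 32.060 g/mol.
%S = 32.060 / 124.154 × 100 = 25.82%.

25.82%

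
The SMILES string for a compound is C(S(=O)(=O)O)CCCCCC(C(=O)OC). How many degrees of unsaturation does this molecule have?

1

Atom tally by fragment:
  HO3SCH2 → C:1 H:3 S:1 O:3
  CH2 → C:1 H:2
  CH2 → C:1 H:2
  CH2 → C:1 H:2
  CH2 → C:1 H:2
  CH2 → C:1 H:2
  CH2COOCH3 → C:3 H:5 O:2
Element totals:
  C: 9
  H: 18
  O: 5
  S: 1
Molecular formula: C9H18O5S.
DoU = (2C + 2 + N − H − X) / 2 = (2·9 + 2 + 0 − 18 − 0) / 2 = 1.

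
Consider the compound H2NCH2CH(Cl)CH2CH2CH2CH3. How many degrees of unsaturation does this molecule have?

0

Atom tally by fragment:
  H2NCH2 → C:1 H:4 N:1
  CH(Cl) → C:1 H:1 Cl:1
  CH2 → C:1 H:2
  CH2 → C:1 H:2
  CH2 → C:1 H:2
  CH3 → C:1 H:3
Element totals:
  C: 6
  H: 14
  Cl: 1
  N: 1
Molecular formula: C6H14ClN.
DoU = (2C + 2 + N − H − X) / 2 = (2·6 + 2 + 1 − 14 − 1) / 2 = 0.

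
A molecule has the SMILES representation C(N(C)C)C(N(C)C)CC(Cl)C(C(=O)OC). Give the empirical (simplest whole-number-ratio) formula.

Atom tally by fragment:
  (CH3)2NCH2 → C:3 H:8 N:1
  CH(N(CH3)2) → C:3 H:7 N:1
  CH2 → C:1 H:2
  CH(Cl) → C:1 H:1 Cl:1
  CH2COOCH3 → C:3 H:5 O:2
Element totals:
  C: 11
  H: 23
  Cl: 1
  N: 2
  O: 2
Molecular formula: C11H23ClN2O2.
gcd of subscripts (11, 1, 23, 2, 2) = 1, so the empirical formula equals the molecular formula.

C11H23ClN2O2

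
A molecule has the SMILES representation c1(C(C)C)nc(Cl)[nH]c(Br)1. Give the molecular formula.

Atom tally by fragment:
  imidazole ring core → C:3 H:4 N:2
  (− 3 ring H displaced by substituents)
  + CH(CH3)2 → C:3 H:7
  + Cl → Cl:1
  + Br → Br:1
Element totals:
  C: 6
  H: 8
  Br: 1
  Cl: 1
  N: 2

C6H8BrClN2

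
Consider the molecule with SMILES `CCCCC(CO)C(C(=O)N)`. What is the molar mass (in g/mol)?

159.23 g/mol

Atom tally by fragment:
  CH3 → C:1 H:3
  CH2 → C:1 H:2
  CH2 → C:1 H:2
  CH2 → C:1 H:2
  CH(CH2OH) → C:2 H:4 O:1
  CH2CONH2 → C:2 H:4 O:1 N:1
Element totals:
  C: 8
  H: 17
  N: 1
  O: 2
Molecular formula: C8H17NO2.
  M = 8(12.011) + 17(1.008) + 14.007 + 2(15.999)
    = 96.088 + 17.136 + 14.007 + 31.998 = 159.229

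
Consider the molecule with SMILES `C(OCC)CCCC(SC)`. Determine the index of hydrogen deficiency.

0

Atom tally by fragment:
  C2H5OCH2 → C:3 H:7 O:1
  CH2 → C:1 H:2
  CH2 → C:1 H:2
  CH2 → C:1 H:2
  CH2SCH3 → C:2 H:5 S:1
Element totals:
  C: 8
  H: 18
  O: 1
  S: 1
Molecular formula: C8H18OS.
DoU = (2C + 2 + N − H − X) / 2 = (2·8 + 2 + 0 − 18 − 0) / 2 = 0.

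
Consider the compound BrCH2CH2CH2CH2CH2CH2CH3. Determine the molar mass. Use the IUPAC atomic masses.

179.10 g/mol

Atom tally by fragment:
  BrCH2 → C:1 H:2 Br:1
  CH2 → C:1 H:2
  CH2 → C:1 H:2
  CH2 → C:1 H:2
  CH2 → C:1 H:2
  CH2 → C:1 H:2
  CH3 → C:1 H:3
Element totals:
  C: 7
  H: 15
  Br: 1
Molecular formula: C7H15Br.
  M = 7(12.011) + 15(1.008) + 79.904
    = 84.077 + 15.120 + 79.904 = 179.101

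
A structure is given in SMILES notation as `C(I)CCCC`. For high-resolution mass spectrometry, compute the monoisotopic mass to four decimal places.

Atom tally by fragment:
  ICH2 → C:1 H:2 I:1
  CH2 → C:1 H:2
  CH2 → C:1 H:2
  CH2 → C:1 H:2
  CH3 → C:1 H:3
Element totals:
  C: 5
  H: 11
  I: 1
Molecular formula: C5H11I.
  M = 5(12.0) + 11(1.007825) + 126.904472
    = 60.000000 + 11.086075 + 126.904472 = 197.990547

197.9905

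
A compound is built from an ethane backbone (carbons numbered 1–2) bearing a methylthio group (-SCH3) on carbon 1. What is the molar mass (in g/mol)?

Atom tally by fragment:
  CH3SCH2 → C:2 H:5 S:1
  CH3 → C:1 H:3
Element totals:
  C: 3
  H: 8
  S: 1
Molecular formula: C3H8S.
  M = 3(12.011) + 8(1.008) + 32.06
    = 36.033 + 8.064 + 32.060 = 76.157

76.16 g/mol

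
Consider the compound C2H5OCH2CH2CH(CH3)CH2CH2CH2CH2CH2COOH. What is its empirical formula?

C4H8O

Atom tally by fragment:
  C2H5OCH2 → C:3 H:7 O:1
  CH2 → C:1 H:2
  CH(CH3) → C:2 H:4
  CH2 → C:1 H:2
  CH2 → C:1 H:2
  CH2 → C:1 H:2
  CH2 → C:1 H:2
  CH2COOH → C:2 H:3 O:2
Element totals:
  C: 12
  H: 24
  O: 3
Molecular formula: C12H24O3.
gcd of subscripts = 3; dividing each by 3:
  C: 12/3 = 4
  H: 24/3 = 8
  O: 3/3 = 1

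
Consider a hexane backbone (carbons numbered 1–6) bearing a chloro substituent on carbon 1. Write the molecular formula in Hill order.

Atom tally by fragment:
  ClCH2 → C:1 H:2 Cl:1
  CH2 → C:1 H:2
  CH2 → C:1 H:2
  CH2 → C:1 H:2
  CH2 → C:1 H:2
  CH3 → C:1 H:3
Element totals:
  C: 6
  H: 13
  Cl: 1

C6H13Cl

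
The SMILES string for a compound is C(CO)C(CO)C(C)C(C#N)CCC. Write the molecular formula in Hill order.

C11H21NO2

Atom tally by fragment:
  HOCH2CH2 → C:2 H:5 O:1
  CH(CH2OH) → C:2 H:4 O:1
  CH(CH3) → C:2 H:4
  CH(CN) → C:2 H:1 N:1
  CH2 → C:1 H:2
  CH2 → C:1 H:2
  CH3 → C:1 H:3
Element totals:
  C: 11
  H: 21
  N: 1
  O: 2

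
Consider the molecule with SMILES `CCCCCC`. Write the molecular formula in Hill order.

Atom tally by fragment:
  CH3 → C:1 H:3
  CH2 → C:1 H:2
  CH2 → C:1 H:2
  CH2 → C:1 H:2
  CH2 → C:1 H:2
  CH3 → C:1 H:3
Element totals:
  C: 6
  H: 14

C6H14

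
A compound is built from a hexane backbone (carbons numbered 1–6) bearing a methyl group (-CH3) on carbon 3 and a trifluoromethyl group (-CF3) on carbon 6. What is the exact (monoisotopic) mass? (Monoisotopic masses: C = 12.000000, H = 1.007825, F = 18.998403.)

Atom tally by fragment:
  CH3 → C:1 H:3
  CH2 → C:1 H:2
  CH(CH3) → C:2 H:4
  CH2 → C:1 H:2
  CH2 → C:1 H:2
  CH2CF3 → C:2 H:2 F:3
Element totals:
  C: 8
  H: 15
  F: 3
Molecular formula: C8H15F3.
  M = 8(12.0) + 15(1.007825) + 3(18.998403)
    = 96.000000 + 15.117375 + 56.995209 = 168.112584

168.1126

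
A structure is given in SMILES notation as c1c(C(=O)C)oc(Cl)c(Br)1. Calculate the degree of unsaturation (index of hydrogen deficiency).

Atom tally by fragment:
  furan ring core → C:4 H:4 O:1
  (− 3 ring H displaced by substituents)
  + COCH3 → C:2 H:3 O:1
  + Cl → Cl:1
  + Br → Br:1
Element totals:
  C: 6
  H: 4
  Br: 1
  Cl: 1
  O: 2
Molecular formula: C6H4BrClO2.
DoU = (2C + 2 + N − H − X) / 2 = (2·6 + 2 + 0 − 4 − 2) / 2 = 4.

4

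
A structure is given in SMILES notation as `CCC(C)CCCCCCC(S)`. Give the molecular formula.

C11H24S

Atom tally by fragment:
  CH3 → C:1 H:3
  CH2 → C:1 H:2
  CH(CH3) → C:2 H:4
  CH2 → C:1 H:2
  CH2 → C:1 H:2
  CH2 → C:1 H:2
  CH2 → C:1 H:2
  CH2 → C:1 H:2
  CH2 → C:1 H:2
  CH2SH → C:1 H:3 S:1
Element totals:
  C: 11
  H: 24
  S: 1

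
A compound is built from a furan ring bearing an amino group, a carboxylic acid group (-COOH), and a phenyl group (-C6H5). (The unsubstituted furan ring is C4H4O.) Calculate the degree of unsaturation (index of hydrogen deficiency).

8

Atom tally by fragment:
  furan ring core → C:4 H:4 O:1
  (− 3 ring H displaced by substituents)
  + NH2 → N:1 H:2
  + COOH → C:1 H:1 O:2
  + C6H5 → C:6 H:5
Element totals:
  C: 11
  H: 9
  N: 1
  O: 3
Molecular formula: C11H9NO3.
DoU = (2C + 2 + N − H − X) / 2 = (2·11 + 2 + 1 − 9 − 0) / 2 = 8.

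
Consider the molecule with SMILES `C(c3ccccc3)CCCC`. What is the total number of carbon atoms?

11

Atom tally by fragment:
  C6H5CH2 → C:7 H:7
  CH2 → C:1 H:2
  CH2 → C:1 H:2
  CH2 → C:1 H:2
  CH3 → C:1 H:3
Element totals:
  C: 11
  H: 16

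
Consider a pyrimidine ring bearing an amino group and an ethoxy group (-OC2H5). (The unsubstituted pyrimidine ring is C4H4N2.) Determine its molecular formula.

Atom tally by fragment:
  pyrimidine ring core → C:4 H:4 N:2
  (− 2 ring H displaced by substituents)
  + NH2 → N:1 H:2
  + OC2H5 → C:2 H:5 O:1
Element totals:
  C: 6
  H: 9
  N: 3
  O: 1

C6H9N3O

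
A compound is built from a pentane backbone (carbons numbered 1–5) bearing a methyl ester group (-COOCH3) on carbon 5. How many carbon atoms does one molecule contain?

Atom tally by fragment:
  CH3 → C:1 H:3
  CH2 → C:1 H:2
  CH2 → C:1 H:2
  CH2 → C:1 H:2
  CH2COOCH3 → C:3 H:5 O:2
Element totals:
  C: 7
  H: 14
  O: 2

7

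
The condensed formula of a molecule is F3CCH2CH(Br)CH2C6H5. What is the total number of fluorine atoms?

3

Atom tally by fragment:
  F3CCH2 → C:2 H:2 F:3
  CH(Br) → C:1 H:1 Br:1
  CH2C6H5 → C:7 H:7
Element totals:
  C: 10
  H: 10
  Br: 1
  F: 3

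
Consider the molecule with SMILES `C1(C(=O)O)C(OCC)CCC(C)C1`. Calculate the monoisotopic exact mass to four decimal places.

Atom tally by fragment:
  cyclohexane ring core → C:6 H:12
  (− 3 ring H displaced by substituents)
  + COOH → C:1 H:1 O:2
  + OC2H5 → C:2 H:5 O:1
  + CH3 → C:1 H:3
Element totals:
  C: 10
  H: 18
  O: 3
Molecular formula: C10H18O3.
  M = 10(12.0) + 18(1.007825) + 3(15.994915)
    = 120.000000 + 18.140850 + 47.984745 = 186.125595

186.1256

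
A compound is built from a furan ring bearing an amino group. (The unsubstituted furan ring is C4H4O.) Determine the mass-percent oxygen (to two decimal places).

19.26%

Atom tally by fragment:
  furan ring core → C:4 H:4 O:1
  (− 1 ring H displaced by substituents)
  + NH2 → N:1 H:2
Element totals:
  C: 4
  H: 5
  N: 1
  O: 1
Molecular formula: C4H5NO.
Molar mass = 83.090 g/mol.
Mass from O: 1 × 15.999 = 15.999 g/mol.
%O = 15.999 / 83.090 × 100 = 19.26%.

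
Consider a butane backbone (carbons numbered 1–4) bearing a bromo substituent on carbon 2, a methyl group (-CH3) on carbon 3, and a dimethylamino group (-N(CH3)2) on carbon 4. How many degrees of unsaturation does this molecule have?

Atom tally by fragment:
  CH3 → C:1 H:3
  CH(Br) → C:1 H:1 Br:1
  CH(CH3) → C:2 H:4
  CH2N(CH3)2 → C:3 H:8 N:1
Element totals:
  C: 7
  H: 16
  Br: 1
  N: 1
Molecular formula: C7H16BrN.
DoU = (2C + 2 + N − H − X) / 2 = (2·7 + 2 + 1 − 16 − 1) / 2 = 0.

0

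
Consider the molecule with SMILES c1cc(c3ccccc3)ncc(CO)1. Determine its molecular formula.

Atom tally by fragment:
  pyridine ring core → C:5 H:5 N:1
  (− 2 ring H displaced by substituents)
  + C6H5 → C:6 H:5
  + CH2OH → C:1 H:3 O:1
Element totals:
  C: 12
  H: 11
  N: 1
  O: 1

C12H11NO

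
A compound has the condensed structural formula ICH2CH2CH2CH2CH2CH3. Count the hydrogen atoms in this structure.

13

Element totals:
  C: 6
  H: 13
  I: 1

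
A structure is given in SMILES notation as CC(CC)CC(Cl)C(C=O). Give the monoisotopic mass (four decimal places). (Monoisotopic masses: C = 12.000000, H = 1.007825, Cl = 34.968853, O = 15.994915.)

162.0811

Atom tally by fragment:
  CH3 → C:1 H:3
  CH(C2H5) → C:3 H:6
  CH2 → C:1 H:2
  CH(Cl) → C:1 H:1 Cl:1
  CH2CHO → C:2 H:3 O:1
Element totals:
  C: 8
  H: 15
  Cl: 1
  O: 1
Molecular formula: C8H15ClO.
  M = 8(12.0) + 15(1.007825) + 34.968853 + 15.994915
    = 96.000000 + 15.117375 + 34.968853 + 15.994915 = 162.081143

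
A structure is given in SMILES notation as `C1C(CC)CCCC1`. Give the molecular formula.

Atom tally by fragment:
  cyclohexane ring core → C:6 H:12
  (− 1 ring H displaced by substituents)
  + C2H5 → C:2 H:5
Element totals:
  C: 8
  H: 16

C8H16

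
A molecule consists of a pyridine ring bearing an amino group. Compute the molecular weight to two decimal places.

94.12 g/mol

Atom tally by fragment:
  pyridine ring core → C:5 H:5 N:1
  (− 1 ring H displaced by substituents)
  + NH2 → N:1 H:2
Element totals:
  C: 5
  H: 6
  N: 2
Molecular formula: C5H6N2.
  M = 5(12.011) + 6(1.008) + 2(14.007)
    = 60.055 + 6.048 + 28.014 = 94.117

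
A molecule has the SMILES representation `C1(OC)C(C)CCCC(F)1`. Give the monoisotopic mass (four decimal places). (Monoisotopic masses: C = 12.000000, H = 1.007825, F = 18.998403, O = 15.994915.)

146.1107

Atom tally by fragment:
  cyclohexane ring core → C:6 H:12
  (− 3 ring H displaced by substituents)
  + OCH3 → C:1 H:3 O:1
  + CH3 → C:1 H:3
  + F → F:1
Element totals:
  C: 8
  H: 15
  F: 1
  O: 1
Molecular formula: C8H15FO.
  M = 8(12.0) + 15(1.007825) + 18.998403 + 15.994915
    = 96.000000 + 15.117375 + 18.998403 + 15.994915 = 146.110693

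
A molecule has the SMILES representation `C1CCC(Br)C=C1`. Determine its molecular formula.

Atom tally by fragment:
  cyclohexene ring core → C:6 H:10
  (− 1 ring H displaced by substituents)
  + Br → Br:1
Element totals:
  C: 6
  H: 9
  Br: 1

C6H9Br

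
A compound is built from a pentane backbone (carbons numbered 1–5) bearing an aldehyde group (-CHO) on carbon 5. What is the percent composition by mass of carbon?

71.95%

Atom tally by fragment:
  CH3 → C:1 H:3
  CH2 → C:1 H:2
  CH2 → C:1 H:2
  CH2 → C:1 H:2
  CH2CHO → C:2 H:3 O:1
Element totals:
  C: 6
  H: 12
  O: 1
Molecular formula: C6H12O.
Molar mass = 100.161 g/mol.
Mass from C: 6 × 12.011 = 72.066 g/mol.
%C = 72.066 / 100.161 × 100 = 71.95%.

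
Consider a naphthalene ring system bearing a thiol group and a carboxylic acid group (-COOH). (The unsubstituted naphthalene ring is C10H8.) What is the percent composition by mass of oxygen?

Atom tally by fragment:
  naphthalene ring system core → C:10 H:8
  (− 2 ring H displaced by substituents)
  + SH → S:1 H:1
  + COOH → C:1 H:1 O:2
Element totals:
  C: 11
  H: 8
  O: 2
  S: 1
Molecular formula: C11H8O2S.
Molar mass = 204.243 g/mol.
Mass from O: 2 × 15.999 = 31.998 g/mol.
%O = 31.998 / 204.243 × 100 = 15.67%.

15.67%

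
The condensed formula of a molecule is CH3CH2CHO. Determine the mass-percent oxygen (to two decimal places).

Atom tally by fragment:
  CH3 → C:1 H:3
  CH2CHO → C:2 H:3 O:1
Element totals:
  C: 3
  H: 6
  O: 1
Molecular formula: C3H6O.
Molar mass = 58.080 g/mol.
Mass from O: 1 × 15.999 = 15.999 g/mol.
%O = 15.999 / 58.080 × 100 = 27.55%.

27.55%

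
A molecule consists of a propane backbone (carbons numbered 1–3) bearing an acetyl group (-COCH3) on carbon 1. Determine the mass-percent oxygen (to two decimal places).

Atom tally by fragment:
  CH3COCH2 → C:3 H:5 O:1
  CH2 → C:1 H:2
  CH3 → C:1 H:3
Element totals:
  C: 5
  H: 10
  O: 1
Molecular formula: C5H10O.
Molar mass = 86.134 g/mol.
Mass from O: 1 × 15.999 = 15.999 g/mol.
%O = 15.999 / 86.134 × 100 = 18.57%.

18.57%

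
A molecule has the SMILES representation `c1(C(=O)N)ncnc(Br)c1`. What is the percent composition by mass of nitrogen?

Atom tally by fragment:
  pyrimidine ring core → C:4 H:4 N:2
  (− 2 ring H displaced by substituents)
  + CONH2 → C:1 H:2 O:1 N:1
  + Br → Br:1
Element totals:
  C: 5
  H: 4
  Br: 1
  N: 3
  O: 1
Molecular formula: C5H4BrN3O.
Molar mass = 202.011 g/mol.
Mass from N: 3 × 14.007 = 42.021 g/mol.
%N = 42.021 / 202.011 × 100 = 20.80%.

20.80%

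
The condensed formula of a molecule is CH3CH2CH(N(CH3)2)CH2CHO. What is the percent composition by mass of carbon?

Atom tally by fragment:
  CH3 → C:1 H:3
  CH2 → C:1 H:2
  CH(N(CH3)2) → C:3 H:7 N:1
  CH2CHO → C:2 H:3 O:1
Element totals:
  C: 7
  H: 15
  N: 1
  O: 1
Molecular formula: C7H15NO.
Molar mass = 129.203 g/mol.
Mass from C: 7 × 12.011 = 84.077 g/mol.
%C = 84.077 / 129.203 × 100 = 65.07%.

65.07%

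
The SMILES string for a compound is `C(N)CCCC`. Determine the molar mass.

Atom tally by fragment:
  H2NCH2 → C:1 H:4 N:1
  CH2 → C:1 H:2
  CH2 → C:1 H:2
  CH2 → C:1 H:2
  CH3 → C:1 H:3
Element totals:
  C: 5
  H: 13
  N: 1
Molecular formula: C5H13N.
  M = 5(12.011) + 13(1.008) + 14.007
    = 60.055 + 13.104 + 14.007 = 87.166

87.17 g/mol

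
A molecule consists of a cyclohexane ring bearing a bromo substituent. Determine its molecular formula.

C6H11Br

Atom tally by fragment:
  cyclohexane ring core → C:6 H:12
  (− 1 ring H displaced by substituents)
  + Br → Br:1
Element totals:
  C: 6
  H: 11
  Br: 1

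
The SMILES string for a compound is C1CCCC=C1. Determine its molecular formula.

Atom tally by fragment:
  cyclohexene ring core → C:6 H:10
Element totals:
  C: 6
  H: 10

C6H10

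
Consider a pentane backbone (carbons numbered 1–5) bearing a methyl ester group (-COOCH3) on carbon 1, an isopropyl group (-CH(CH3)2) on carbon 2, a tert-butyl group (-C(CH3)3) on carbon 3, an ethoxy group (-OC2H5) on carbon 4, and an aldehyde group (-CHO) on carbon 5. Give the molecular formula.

C17H32O4

Atom tally by fragment:
  CH3OOCCH2 → C:3 H:5 O:2
  CH(CH(CH3)2) → C:4 H:8
  CH(C(CH3)3) → C:5 H:10
  CH(OC2H5) → C:3 H:6 O:1
  CH2CHO → C:2 H:3 O:1
Element totals:
  C: 17
  H: 32
  O: 4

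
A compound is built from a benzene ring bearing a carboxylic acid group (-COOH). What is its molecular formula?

Atom tally by fragment:
  benzene ring core → C:6 H:6
  (− 1 ring H displaced by substituents)
  + COOH → C:1 H:1 O:2
Element totals:
  C: 7
  H: 6
  O: 2

C7H6O2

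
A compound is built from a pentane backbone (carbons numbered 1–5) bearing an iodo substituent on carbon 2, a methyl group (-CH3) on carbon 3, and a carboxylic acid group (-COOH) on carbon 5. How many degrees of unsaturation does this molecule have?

Atom tally by fragment:
  CH3 → C:1 H:3
  CH(I) → C:1 H:1 I:1
  CH(CH3) → C:2 H:4
  CH2 → C:1 H:2
  CH2COOH → C:2 H:3 O:2
Element totals:
  C: 7
  H: 13
  I: 1
  O: 2
Molecular formula: C7H13IO2.
DoU = (2C + 2 + N − H − X) / 2 = (2·7 + 2 + 0 − 13 − 1) / 2 = 1.

1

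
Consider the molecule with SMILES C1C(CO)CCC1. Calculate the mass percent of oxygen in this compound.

Atom tally by fragment:
  cyclopentane ring core → C:5 H:10
  (− 1 ring H displaced by substituents)
  + CH2OH → C:1 H:3 O:1
Element totals:
  C: 6
  H: 12
  O: 1
Molecular formula: C6H12O.
Molar mass = 100.161 g/mol.
Mass from O: 1 × 15.999 = 15.999 g/mol.
%O = 15.999 / 100.161 × 100 = 15.97%.

15.97%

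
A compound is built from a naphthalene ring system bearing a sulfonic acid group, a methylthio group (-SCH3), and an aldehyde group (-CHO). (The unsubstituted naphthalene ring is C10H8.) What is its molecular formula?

Atom tally by fragment:
  naphthalene ring system core → C:10 H:8
  (− 3 ring H displaced by substituents)
  + SO3H → S:1 O:3 H:1
  + SCH3 → C:1 H:3 S:1
  + CHO → C:1 H:1 O:1
Element totals:
  C: 12
  H: 10
  O: 4
  S: 2

C12H10O4S2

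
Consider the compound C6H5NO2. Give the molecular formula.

Atom tally by fragment:
  benzene ring core → C:6 H:6
  (− 1 ring H displaced by substituents)
  + NO2 → N:1 O:2
Element totals:
  C: 6
  H: 5
  N: 1
  O: 2

C6H5NO2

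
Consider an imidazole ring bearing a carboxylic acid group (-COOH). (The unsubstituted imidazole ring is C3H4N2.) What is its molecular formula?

Atom tally by fragment:
  imidazole ring core → C:3 H:4 N:2
  (− 1 ring H displaced by substituents)
  + COOH → C:1 H:1 O:2
Element totals:
  C: 4
  H: 4
  N: 2
  O: 2

C4H4N2O2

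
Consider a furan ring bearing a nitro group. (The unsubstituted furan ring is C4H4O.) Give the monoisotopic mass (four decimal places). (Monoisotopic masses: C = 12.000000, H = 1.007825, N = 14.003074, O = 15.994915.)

113.0113

Atom tally by fragment:
  furan ring core → C:4 H:4 O:1
  (− 1 ring H displaced by substituents)
  + NO2 → N:1 O:2
Element totals:
  C: 4
  H: 3
  N: 1
  O: 3
Molecular formula: C4H3NO3.
  M = 4(12.0) + 3(1.007825) + 14.003074 + 3(15.994915)
    = 48.000000 + 3.023475 + 14.003074 + 47.984745 = 113.011294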